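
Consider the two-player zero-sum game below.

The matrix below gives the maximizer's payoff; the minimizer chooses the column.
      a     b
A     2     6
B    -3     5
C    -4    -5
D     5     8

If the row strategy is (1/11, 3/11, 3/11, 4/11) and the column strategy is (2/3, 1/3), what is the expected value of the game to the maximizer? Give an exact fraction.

Against (2/3, 1/3), each row's expected payoff is A: 10/3; B: -1/3; C: -13/3; D: 6.
Taking the (1/11, 3/11, 3/11, 4/11)-weighted average: (1/11)·(10/3) + (3/11)·(-1/3) + (3/11)·(-13/3) + (4/11)·(6) = 40/33.

40/33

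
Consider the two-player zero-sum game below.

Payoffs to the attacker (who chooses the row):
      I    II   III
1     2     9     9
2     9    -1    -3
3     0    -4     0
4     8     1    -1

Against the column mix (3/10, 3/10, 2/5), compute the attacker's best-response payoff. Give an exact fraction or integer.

1: (2)·(3/10) + (9)·(3/10) + (9)·(2/5) = 69/10.
2: (9)·(3/10) + (-1)·(3/10) + (-3)·(2/5) = 6/5.
3: (0)·(3/10) + (-4)·(3/10) + (0)·(2/5) = -6/5.
4: (8)·(3/10) + (1)·(3/10) + (-1)·(2/5) = 23/10.
The best pure response is 1 with expected payoff 69/10.

69/10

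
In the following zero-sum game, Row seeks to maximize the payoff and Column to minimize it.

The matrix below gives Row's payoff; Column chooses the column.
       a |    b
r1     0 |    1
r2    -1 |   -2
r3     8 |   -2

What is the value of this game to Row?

Row r2 is strictly dominated by row r1, so Row never plays it.
The remaining 2×2 game on (r1, r3) × (a, b) has no saddle point. Let Row play r1 with probability p; indifference gives 8(1−p) = p − 2(1−p), so p = 10/11.
Similarly Column's optimal q on a is 3/11, and the value is 0·(3/11) + (1)·(8/11) = 8/11.

8/11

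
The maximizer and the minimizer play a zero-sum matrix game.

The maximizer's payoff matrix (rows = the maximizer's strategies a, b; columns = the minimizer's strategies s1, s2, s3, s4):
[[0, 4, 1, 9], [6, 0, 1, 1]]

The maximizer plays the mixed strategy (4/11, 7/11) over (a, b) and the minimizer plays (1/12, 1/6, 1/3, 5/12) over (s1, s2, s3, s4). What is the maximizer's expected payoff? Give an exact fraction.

111/44

Against (1/12, 1/6, 1/3, 5/12), each row's expected payoff is a: 19/4; b: 5/4.
Taking the (4/11, 7/11)-weighted average: (4/11)·(19/4) + (7/11)·(5/4) = 111/44.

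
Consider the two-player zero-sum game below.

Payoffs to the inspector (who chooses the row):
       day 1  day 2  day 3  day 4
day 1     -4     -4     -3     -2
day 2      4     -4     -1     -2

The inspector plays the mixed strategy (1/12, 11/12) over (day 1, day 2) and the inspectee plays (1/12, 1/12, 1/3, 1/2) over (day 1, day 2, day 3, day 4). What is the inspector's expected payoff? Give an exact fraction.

Against (1/12, 1/12, 1/3, 1/2), each row's expected payoff is day 1: -8/3; day 2: -4/3.
Taking the (1/12, 11/12)-weighted average: (1/12)·(-8/3) + (11/12)·(-4/3) = -13/9.

-13/9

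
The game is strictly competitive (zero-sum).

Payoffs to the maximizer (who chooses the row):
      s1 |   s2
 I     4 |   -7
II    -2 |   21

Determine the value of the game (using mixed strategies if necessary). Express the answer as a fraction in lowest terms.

35/17

Row minima are -7 and -2, so the maximizer's maximin is -2; column maxima are 4 and 21, so the minimizer's minimax is 4. These differ, so the equilibrium is in mixed strategies.
Let the maximizer play I with probability p. The minimizer is indifferent when 4p − 2(1−p) = −7p + 21(1−p), giving p = 23/34.
Let the minimizer play s1 with probability q. The maximizer is indifferent when 4q − 7(1−q) = −2q + 21(1−q), giving q = 14/17.
The value is 4·(14/17) + (-7)·(3/17) = 35/17.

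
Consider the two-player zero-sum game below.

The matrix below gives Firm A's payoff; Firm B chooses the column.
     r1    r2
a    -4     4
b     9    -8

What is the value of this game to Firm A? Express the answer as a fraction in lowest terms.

Row minima are -4 and -8, so Firm A's maximin is -4; column maxima are 9 and 4, so Firm B's minimax is 4. These differ, so the equilibrium is in mixed strategies.
Let Firm A play a with probability p. Firm B is indifferent when −4p + 9(1−p) = 4p − 8(1−p), giving p = 17/25.
Let Firm B play r1 with probability q. Firm A is indifferent when −4q + 4(1−q) = 9q − 8(1−q), giving q = 12/25.
The value is -4·(12/25) + (4)·(13/25) = 4/25.

4/25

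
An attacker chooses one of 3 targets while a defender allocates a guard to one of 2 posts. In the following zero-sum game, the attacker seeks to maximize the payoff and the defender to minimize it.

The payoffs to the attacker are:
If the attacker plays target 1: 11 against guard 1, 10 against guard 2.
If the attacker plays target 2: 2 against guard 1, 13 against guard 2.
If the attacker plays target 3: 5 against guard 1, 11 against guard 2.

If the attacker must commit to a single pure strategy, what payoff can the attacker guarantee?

10

The worst-case payoff for each row is target 1: 10, target 2: 2, target 3: 5.
The best of these is 10.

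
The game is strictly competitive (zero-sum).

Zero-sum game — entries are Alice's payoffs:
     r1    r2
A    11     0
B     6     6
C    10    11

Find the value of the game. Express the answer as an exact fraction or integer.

Row B is strictly dominated by row C, so Alice never plays it.
The remaining 2×2 game on (A, C) × (r1, r2) has no saddle point. Let Alice play A with probability p; indifference gives 11p + 10(1−p) = 11(1−p), so p = 1/12.
Similarly Bob's optimal q on r1 is 11/12, and the value is 11·(11/12) + (0)·(1/12) = 121/12.

121/12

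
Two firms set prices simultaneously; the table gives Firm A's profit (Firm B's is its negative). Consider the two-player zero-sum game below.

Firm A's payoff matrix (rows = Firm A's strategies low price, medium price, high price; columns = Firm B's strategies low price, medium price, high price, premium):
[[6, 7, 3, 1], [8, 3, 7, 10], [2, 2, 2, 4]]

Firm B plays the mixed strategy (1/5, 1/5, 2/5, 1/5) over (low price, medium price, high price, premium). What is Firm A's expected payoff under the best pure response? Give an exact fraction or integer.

7

low price: (6)·(1/5) + (7)·(1/5) + (3)·(2/5) + (1)·(1/5) = 4.
medium price: (8)·(1/5) + (3)·(1/5) + (7)·(2/5) + (10)·(1/5) = 7.
high price: (2)·(1/5) + (2)·(1/5) + (2)·(2/5) + (4)·(1/5) = 12/5.
The best pure response is medium price with expected payoff 7.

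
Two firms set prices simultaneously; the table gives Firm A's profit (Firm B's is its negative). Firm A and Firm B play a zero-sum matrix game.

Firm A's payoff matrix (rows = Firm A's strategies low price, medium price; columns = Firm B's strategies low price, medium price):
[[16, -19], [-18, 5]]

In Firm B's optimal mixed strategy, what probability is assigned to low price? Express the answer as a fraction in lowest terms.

12/29

Row minima are -19 and -18, so Firm A's maximin is -18; column maxima are 16 and 5, so Firm B's minimax is 5. These differ, so the equilibrium is in mixed strategies.
Let Firm B play low price with probability q. Firm A is indifferent when 16q − 19(1−q) = −18q + 5(1−q), giving q = 12/29.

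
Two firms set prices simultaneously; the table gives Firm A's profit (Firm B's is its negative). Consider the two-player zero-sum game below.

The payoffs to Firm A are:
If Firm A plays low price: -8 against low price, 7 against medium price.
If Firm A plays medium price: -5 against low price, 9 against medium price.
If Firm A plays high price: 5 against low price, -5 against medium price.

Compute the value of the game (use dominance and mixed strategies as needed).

Row low price is strictly dominated by row medium price, so Firm A never plays it.
The remaining 2×2 game on (medium price, high price) × (low price, medium price) has no saddle point. Let Firm A play medium price with probability p; indifference gives −5p + 5(1−p) = 9p − 5(1−p), so p = 5/12.
Similarly Firm B's optimal q on low price is 7/12, and the value is -5·(7/12) + (9)·(5/12) = 5/6.

5/6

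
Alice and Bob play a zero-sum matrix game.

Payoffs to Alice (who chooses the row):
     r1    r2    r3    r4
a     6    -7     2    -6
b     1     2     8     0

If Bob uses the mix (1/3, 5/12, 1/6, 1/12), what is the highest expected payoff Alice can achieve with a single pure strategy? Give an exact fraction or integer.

a: (6)·(1/3) + (-7)·(5/12) + (2)·(1/6) + (-6)·(1/12) = -13/12.
b: (1)·(1/3) + (2)·(5/12) + (8)·(1/6) + (0)·(1/12) = 5/2.
The best pure response is b with expected payoff 5/2.

5/2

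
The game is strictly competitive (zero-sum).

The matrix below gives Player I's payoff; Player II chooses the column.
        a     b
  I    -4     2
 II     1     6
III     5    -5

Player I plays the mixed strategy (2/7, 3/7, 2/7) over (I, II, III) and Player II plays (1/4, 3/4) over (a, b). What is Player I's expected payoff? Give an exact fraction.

Against (1/4, 3/4), each row's expected payoff is I: 1/2; II: 19/4; III: -5/2.
Taking the (2/7, 3/7, 2/7)-weighted average: (2/7)·(1/2) + (3/7)·(19/4) + (2/7)·(-5/2) = 41/28.

41/28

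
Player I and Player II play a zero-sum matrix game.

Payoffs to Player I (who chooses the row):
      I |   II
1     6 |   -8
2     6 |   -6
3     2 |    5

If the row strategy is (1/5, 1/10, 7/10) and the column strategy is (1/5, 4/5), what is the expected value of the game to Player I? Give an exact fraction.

42/25

Against (1/5, 4/5), each row's expected payoff is 1: -26/5; 2: -18/5; 3: 22/5.
Taking the (1/5, 1/10, 7/10)-weighted average: (1/5)·(-26/5) + (1/10)·(-18/5) + (7/10)·(22/5) = 42/25.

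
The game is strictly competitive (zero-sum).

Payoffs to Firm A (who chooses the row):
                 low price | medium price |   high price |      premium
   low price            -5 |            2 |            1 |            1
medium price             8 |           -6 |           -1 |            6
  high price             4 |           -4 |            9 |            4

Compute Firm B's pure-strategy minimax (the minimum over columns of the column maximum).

The worst case (largest entry) in each column is low price: 8, medium price: 2, high price: 9, premium: 6.
The best (smallest) of these is 2.

2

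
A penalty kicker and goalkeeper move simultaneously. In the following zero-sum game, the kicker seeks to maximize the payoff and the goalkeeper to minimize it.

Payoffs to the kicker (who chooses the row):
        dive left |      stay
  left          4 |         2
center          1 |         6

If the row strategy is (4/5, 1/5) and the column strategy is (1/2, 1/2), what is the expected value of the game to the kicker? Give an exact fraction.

Against (1/2, 1/2), each row's expected payoff is left: 3; center: 7/2.
Taking the (4/5, 1/5)-weighted average: (4/5)·(3) + (1/5)·(7/2) = 31/10.

31/10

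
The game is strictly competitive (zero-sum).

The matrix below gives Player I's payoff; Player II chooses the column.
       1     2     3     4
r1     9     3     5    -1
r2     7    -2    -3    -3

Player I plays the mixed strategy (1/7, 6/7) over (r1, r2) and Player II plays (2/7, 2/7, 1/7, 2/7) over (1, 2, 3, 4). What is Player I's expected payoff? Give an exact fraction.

33/49

Against (2/7, 2/7, 1/7, 2/7), each row's expected payoff is r1: 27/7; r2: 1/7.
Taking the (1/7, 6/7)-weighted average: (1/7)·(27/7) + (6/7)·(1/7) = 33/49.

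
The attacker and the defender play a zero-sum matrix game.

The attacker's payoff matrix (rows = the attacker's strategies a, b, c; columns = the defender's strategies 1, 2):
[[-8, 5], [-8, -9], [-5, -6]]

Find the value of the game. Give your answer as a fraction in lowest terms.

-73/14

Row b is strictly dominated by row c, so the attacker never plays it.
The remaining 2×2 game on (a, c) × (1, 2) has no saddle point. Let the attacker play a with probability p; indifference gives −8p − 5(1−p) = 5p − 6(1−p), so p = 1/14.
Similarly the defender's optimal q on 1 is 11/14, and the value is -8·(11/14) + (5)·(3/14) = -73/14.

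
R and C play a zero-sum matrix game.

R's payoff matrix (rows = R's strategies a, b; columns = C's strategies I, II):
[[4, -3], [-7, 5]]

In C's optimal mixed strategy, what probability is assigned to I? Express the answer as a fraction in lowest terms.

8/19

Row minima are -3 and -7, so R's maximin is -3; column maxima are 4 and 5, so C's minimax is 4. These differ, so the equilibrium is in mixed strategies.
Let C play I with probability q. R is indifferent when 4q − 3(1−q) = −7q + 5(1−q), giving q = 8/19.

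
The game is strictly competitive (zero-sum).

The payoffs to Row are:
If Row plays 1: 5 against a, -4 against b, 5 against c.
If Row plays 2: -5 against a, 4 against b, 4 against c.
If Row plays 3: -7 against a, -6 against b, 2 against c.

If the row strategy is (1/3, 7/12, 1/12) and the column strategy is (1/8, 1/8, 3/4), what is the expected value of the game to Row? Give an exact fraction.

71/24

Against (1/8, 1/8, 3/4), each row's expected payoff is 1: 31/8; 2: 23/8; 3: -1/8.
Taking the (1/3, 7/12, 1/12)-weighted average: (1/3)·(31/8) + (7/12)·(23/8) + (1/12)·(-1/8) = 71/24.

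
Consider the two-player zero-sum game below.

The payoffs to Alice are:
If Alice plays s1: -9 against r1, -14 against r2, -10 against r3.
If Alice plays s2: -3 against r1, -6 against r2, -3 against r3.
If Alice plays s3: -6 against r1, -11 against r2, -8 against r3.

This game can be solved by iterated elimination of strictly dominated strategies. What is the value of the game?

Column r1 is strictly dominated by r2 for Bob (-14<-9, -6<-3, -11<-6); eliminate r1.
Column r3 is strictly dominated by r2 for Bob (-14<-10, -6<-3, -11<-8); eliminate r3.
Row s1 is strictly dominated by row s2 (-6>-14); eliminate s1.
Row s3 is strictly dominated by row s2 (-6>-11); eliminate s3.
Only (s2, r2) remains, with payoff -6.

-6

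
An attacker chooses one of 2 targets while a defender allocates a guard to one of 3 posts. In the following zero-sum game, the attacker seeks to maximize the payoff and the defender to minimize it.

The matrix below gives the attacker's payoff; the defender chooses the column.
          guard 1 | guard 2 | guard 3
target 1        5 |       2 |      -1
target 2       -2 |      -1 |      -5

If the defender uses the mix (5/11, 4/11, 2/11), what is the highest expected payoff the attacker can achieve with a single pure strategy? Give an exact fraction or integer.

target 1: (5)·(5/11) + (2)·(4/11) + (-1)·(2/11) = 31/11.
target 2: (-2)·(5/11) + (-1)·(4/11) + (-5)·(2/11) = -24/11.
The best pure response is target 1 with expected payoff 31/11.

31/11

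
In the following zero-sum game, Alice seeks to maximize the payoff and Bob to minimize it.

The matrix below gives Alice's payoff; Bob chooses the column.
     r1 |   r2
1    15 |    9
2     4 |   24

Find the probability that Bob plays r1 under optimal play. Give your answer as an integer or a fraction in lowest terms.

15/26

Row minima are 9 and 4, so Alice's maximin is 9; column maxima are 15 and 24, so Bob's minimax is 15. These differ, so the equilibrium is in mixed strategies.
Let Bob play r1 with probability q. Alice is indifferent when 15q + 9(1−q) = 4q + 24(1−q), giving q = 15/26.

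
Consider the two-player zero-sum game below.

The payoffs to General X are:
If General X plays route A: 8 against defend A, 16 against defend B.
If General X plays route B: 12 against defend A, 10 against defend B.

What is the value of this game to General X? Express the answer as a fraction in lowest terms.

Row minima are 8 and 10, so General X's maximin is 10; column maxima are 12 and 16, so General Y's minimax is 12. These differ, so the equilibrium is in mixed strategies.
Let General X play route A with probability p. General Y is indifferent when 8p + 12(1−p) = 16p + 10(1−p), giving p = 1/5.
Let General Y play defend A with probability q. General X is indifferent when 8q + 16(1−q) = 12q + 10(1−q), giving q = 3/5.
The value is 8·(3/5) + (16)·(2/5) = 56/5.

56/5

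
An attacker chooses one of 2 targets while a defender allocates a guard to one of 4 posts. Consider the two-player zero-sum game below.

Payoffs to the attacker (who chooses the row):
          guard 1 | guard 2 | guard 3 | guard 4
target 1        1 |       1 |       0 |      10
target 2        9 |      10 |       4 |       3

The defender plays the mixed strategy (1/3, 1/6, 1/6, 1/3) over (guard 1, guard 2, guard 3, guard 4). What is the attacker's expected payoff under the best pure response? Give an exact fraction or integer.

19/3

target 1: (1)·(1/3) + (1)·(1/6) + (0)·(1/6) + (10)·(1/3) = 23/6.
target 2: (9)·(1/3) + (10)·(1/6) + (4)·(1/6) + (3)·(1/3) = 19/3.
The best pure response is target 2 with expected payoff 19/3.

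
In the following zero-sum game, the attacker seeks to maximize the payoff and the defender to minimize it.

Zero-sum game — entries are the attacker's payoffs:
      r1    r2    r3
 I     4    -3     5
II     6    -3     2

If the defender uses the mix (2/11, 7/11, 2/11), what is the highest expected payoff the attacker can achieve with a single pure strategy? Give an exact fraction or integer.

-3/11

I: (4)·(2/11) + (-3)·(7/11) + (5)·(2/11) = -3/11.
II: (6)·(2/11) + (-3)·(7/11) + (2)·(2/11) = -5/11.
The best pure response is I with expected payoff -3/11.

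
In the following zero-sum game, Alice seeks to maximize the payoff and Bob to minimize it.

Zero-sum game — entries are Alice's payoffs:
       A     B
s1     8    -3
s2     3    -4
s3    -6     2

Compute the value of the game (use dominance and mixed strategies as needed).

Row s2 is strictly dominated by row s1, so Alice never plays it.
The remaining 2×2 game on (s1, s3) × (A, B) has no saddle point. Let Alice play s1 with probability p; indifference gives 8p − 6(1−p) = −3p + 2(1−p), so p = 8/19.
Similarly Bob's optimal q on A is 5/19, and the value is 8·(5/19) + (-3)·(14/19) = -2/19.

-2/19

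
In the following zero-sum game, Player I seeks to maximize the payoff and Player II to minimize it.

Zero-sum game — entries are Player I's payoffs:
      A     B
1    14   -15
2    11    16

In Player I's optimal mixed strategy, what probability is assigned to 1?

Row minima are -15 and 11, so Player I's maximin is 11; column maxima are 14 and 16, so Player II's minimax is 14. These differ, so the equilibrium is in mixed strategies.
Let Player I play 1 with probability p. Player II is indifferent when 14p + 11(1−p) = −15p + 16(1−p), giving p = 5/34.

5/34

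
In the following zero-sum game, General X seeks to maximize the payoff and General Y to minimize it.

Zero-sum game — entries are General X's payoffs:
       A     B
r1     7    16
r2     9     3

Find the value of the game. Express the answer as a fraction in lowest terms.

41/5

Row minima are 7 and 3, so General X's maximin is 7; column maxima are 9 and 16, so General Y's minimax is 9. These differ, so the equilibrium is in mixed strategies.
Let General X play r1 with probability p. General Y is indifferent when 7p + 9(1−p) = 16p + 3(1−p), giving p = 2/5.
Let General Y play A with probability q. General X is indifferent when 7q + 16(1−q) = 9q + 3(1−q), giving q = 13/15.
The value is 7·(13/15) + (16)·(2/15) = 41/5.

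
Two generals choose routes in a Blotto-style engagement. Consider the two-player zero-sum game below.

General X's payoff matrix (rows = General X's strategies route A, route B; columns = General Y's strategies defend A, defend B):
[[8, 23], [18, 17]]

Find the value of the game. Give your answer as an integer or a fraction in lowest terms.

Row minima are 8 and 17, so General X's maximin is 17; column maxima are 18 and 23, so General Y's minimax is 18. These differ, so the equilibrium is in mixed strategies.
Let General X play route A with probability p. General Y is indifferent when 8p + 18(1−p) = 23p + 17(1−p), giving p = 1/16.
Let General Y play defend A with probability q. General X is indifferent when 8q + 23(1−q) = 18q + 17(1−q), giving q = 3/8.
The value is 8·(3/8) + (23)·(5/8) = 139/8.

139/8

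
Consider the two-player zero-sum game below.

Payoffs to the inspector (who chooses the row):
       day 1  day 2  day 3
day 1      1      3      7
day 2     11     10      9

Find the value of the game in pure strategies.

Row minima: 1, 9 → the inspector's maximin is 9.
Column maxima: 11, 10, 9 → the inspectee's minimax is 9.
They coincide at (day 2, day 3), so the value is 9.

9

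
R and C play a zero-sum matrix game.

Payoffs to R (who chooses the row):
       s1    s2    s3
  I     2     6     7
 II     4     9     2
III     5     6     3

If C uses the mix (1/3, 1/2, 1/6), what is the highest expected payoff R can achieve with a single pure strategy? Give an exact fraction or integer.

I: (2)·(1/3) + (6)·(1/2) + (7)·(1/6) = 29/6.
II: (4)·(1/3) + (9)·(1/2) + (2)·(1/6) = 37/6.
III: (5)·(1/3) + (6)·(1/2) + (3)·(1/6) = 31/6.
The best pure response is II with expected payoff 37/6.

37/6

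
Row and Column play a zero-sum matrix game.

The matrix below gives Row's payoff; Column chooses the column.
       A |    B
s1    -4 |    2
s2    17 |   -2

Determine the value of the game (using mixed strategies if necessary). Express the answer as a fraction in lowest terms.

Row minima are -4 and -2, so Row's maximin is -2; column maxima are 17 and 2, so Column's minimax is 2. These differ, so the equilibrium is in mixed strategies.
Let Row play s1 with probability p. Column is indifferent when −4p + 17(1−p) = 2p − 2(1−p), giving p = 19/25.
Let Column play A with probability q. Row is indifferent when −4q + 2(1−q) = 17q − 2(1−q), giving q = 4/25.
The value is -4·(4/25) + (2)·(21/25) = 26/25.

26/25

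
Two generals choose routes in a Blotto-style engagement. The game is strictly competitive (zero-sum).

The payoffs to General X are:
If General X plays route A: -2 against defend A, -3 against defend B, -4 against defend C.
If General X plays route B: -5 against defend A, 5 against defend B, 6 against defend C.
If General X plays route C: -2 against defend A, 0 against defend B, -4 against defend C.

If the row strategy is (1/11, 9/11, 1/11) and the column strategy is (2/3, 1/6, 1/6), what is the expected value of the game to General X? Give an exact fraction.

Against (2/3, 1/6, 1/6), each row's expected payoff is route A: -5/2; route B: -3/2; route C: -2.
Taking the (1/11, 9/11, 1/11)-weighted average: (1/11)·(-5/2) + (9/11)·(-3/2) + (1/11)·(-2) = -18/11.

-18/11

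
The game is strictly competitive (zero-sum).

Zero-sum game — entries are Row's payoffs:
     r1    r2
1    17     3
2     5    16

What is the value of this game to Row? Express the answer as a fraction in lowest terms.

Row minima are 3 and 5, so Row's maximin is 5; column maxima are 17 and 16, so Column's minimax is 16. These differ, so the equilibrium is in mixed strategies.
Let Row play 1 with probability p. Column is indifferent when 17p + 5(1−p) = 3p + 16(1−p), giving p = 11/25.
Let Column play r1 with probability q. Row is indifferent when 17q + 3(1−q) = 5q + 16(1−q), giving q = 13/25.
The value is 17·(13/25) + (3)·(12/25) = 257/25.

257/25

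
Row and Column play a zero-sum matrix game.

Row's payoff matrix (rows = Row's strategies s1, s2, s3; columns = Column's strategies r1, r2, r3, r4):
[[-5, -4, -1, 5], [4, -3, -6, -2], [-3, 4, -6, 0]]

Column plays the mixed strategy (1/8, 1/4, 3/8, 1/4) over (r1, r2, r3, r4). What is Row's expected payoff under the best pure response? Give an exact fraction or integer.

-3/4

s1: (-5)·(1/8) + (-4)·(1/4) + (-1)·(3/8) + (5)·(1/4) = -3/4.
s2: (4)·(1/8) + (-3)·(1/4) + (-6)·(3/8) + (-2)·(1/4) = -3.
s3: (-3)·(1/8) + (4)·(1/4) + (-6)·(3/8) + (0)·(1/4) = -13/8.
The best pure response is s1 with expected payoff -3/4.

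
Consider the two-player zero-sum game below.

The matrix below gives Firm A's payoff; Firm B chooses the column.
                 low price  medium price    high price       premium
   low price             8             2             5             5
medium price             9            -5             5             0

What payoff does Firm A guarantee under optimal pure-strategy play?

Row minima: 2, -5 → Firm A's maximin is 2.
Column maxima: 9, 2, 5, 5 → Firm B's minimax is 2.
They coincide at (low price, medium price), so the value is 2.

2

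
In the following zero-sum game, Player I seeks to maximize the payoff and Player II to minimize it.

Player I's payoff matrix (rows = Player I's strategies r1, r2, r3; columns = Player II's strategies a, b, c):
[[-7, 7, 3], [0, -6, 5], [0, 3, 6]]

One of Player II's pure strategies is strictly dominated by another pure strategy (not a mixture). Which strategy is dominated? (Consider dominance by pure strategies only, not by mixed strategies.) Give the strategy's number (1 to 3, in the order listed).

Player II prefers columns that give Player I less. Compare c with a: -7 < 3, 0 < 5, 0 < 6.
So a strictly dominates c for Player II; c is strictly dominated.

3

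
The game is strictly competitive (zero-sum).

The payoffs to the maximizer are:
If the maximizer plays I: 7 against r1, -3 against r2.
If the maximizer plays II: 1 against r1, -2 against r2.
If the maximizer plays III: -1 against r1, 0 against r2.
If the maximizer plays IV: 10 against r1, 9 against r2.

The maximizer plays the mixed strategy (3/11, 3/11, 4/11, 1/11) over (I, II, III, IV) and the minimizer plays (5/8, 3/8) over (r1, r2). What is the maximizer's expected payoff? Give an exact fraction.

Against (5/8, 3/8), each row's expected payoff is I: 13/4; II: -1/8; III: -5/8; IV: 77/8.
Taking the (3/11, 3/11, 4/11, 1/11)-weighted average: (3/11)·(13/4) + (3/11)·(-1/8) + (4/11)·(-5/8) + (1/11)·(77/8) = 3/2.

3/2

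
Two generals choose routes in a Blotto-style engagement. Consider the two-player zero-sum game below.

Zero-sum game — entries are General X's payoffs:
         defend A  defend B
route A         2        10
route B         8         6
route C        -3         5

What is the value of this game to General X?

Row route C is strictly dominated by row route A, so General X never plays it.
The remaining 2×2 game on (route A, route B) × (defend A, defend B) has no saddle point. Let General X play route A with probability p; indifference gives 2p + 8(1−p) = 10p + 6(1−p), so p = 1/5.
Similarly General Y's optimal q on defend A is 2/5, and the value is 2·(2/5) + (10)·(3/5) = 34/5.

34/5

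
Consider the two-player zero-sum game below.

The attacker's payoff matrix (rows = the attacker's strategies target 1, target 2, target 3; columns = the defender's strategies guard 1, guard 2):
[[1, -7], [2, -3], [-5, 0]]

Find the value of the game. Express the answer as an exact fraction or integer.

Row target 1 is strictly dominated by row target 2, so the attacker never plays it.
The remaining 2×2 game on (target 2, target 3) × (guard 1, guard 2) has no saddle point. Let the attacker play target 2 with probability p; indifference gives 2p − 5(1−p) = −3p, so p = 1/2.
Similarly the defender's optimal q on guard 1 is 3/10, and the value is 2·(3/10) + (-3)·(7/10) = -3/2.

-3/2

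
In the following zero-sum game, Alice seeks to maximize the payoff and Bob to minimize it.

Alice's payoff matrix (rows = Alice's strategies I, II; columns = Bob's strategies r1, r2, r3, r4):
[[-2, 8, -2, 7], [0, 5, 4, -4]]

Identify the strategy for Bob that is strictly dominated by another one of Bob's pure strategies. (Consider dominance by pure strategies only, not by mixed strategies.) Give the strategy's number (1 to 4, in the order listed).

Bob prefers columns that give Alice less. Compare r2 with r1: -2 < 8, 0 < 5.
So r1 strictly dominates r2 for Bob; r2 is strictly dominated.

2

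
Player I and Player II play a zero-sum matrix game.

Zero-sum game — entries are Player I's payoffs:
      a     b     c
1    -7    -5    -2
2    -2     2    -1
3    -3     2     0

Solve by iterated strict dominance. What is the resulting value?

Column b is strictly dominated by a for Player II (-7<-5, -2<2, -3<2); eliminate b.
Row 1 is strictly dominated by row 2 (-2>-7, -1>-2); eliminate 1.
Column c is strictly dominated by a for Player II (-2<-1, -3<0); eliminate c.
Row 3 is strictly dominated by row 2 (-2>-3); eliminate 3.
Only (2, a) remains, with payoff -2.

-2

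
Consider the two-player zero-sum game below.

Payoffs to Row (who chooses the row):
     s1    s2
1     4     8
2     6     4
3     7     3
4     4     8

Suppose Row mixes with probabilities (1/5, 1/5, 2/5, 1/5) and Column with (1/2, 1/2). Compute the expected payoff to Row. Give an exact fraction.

27/5

Against (1/2, 1/2), each row's expected payoff is 1: 6; 2: 5; 3: 5; 4: 6.
Taking the (1/5, 1/5, 2/5, 1/5)-weighted average: (1/5)·(6) + (1/5)·(5) + (2/5)·(5) + (1/5)·(6) = 27/5.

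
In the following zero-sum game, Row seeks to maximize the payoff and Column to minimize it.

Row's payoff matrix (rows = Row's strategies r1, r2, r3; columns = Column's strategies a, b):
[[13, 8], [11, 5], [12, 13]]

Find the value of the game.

73/6

Row r2 is strictly dominated by row r1, so Row never plays it.
The remaining 2×2 game on (r1, r3) × (a, b) has no saddle point. Let Row play r1 with probability p; indifference gives 13p + 12(1−p) = 8p + 13(1−p), so p = 1/6.
Similarly Column's optimal q on a is 5/6, and the value is 13·(5/6) + (8)·(1/6) = 73/6.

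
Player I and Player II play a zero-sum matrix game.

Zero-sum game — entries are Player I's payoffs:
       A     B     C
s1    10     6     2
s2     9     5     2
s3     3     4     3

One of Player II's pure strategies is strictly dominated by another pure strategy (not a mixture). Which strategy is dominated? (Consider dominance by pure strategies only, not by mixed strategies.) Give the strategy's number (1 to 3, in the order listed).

2

Player II prefers columns that give Player I less. Compare B with C: 2 < 6, 2 < 5, 3 < 4.
So C strictly dominates B for Player II; B is strictly dominated.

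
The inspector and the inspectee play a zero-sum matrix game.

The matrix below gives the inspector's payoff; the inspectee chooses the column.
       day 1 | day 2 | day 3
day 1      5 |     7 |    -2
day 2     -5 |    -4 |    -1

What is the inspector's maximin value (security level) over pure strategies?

The worst-case payoff for each row is day 1: -2, day 2: -5.
The best of these is -2.

-2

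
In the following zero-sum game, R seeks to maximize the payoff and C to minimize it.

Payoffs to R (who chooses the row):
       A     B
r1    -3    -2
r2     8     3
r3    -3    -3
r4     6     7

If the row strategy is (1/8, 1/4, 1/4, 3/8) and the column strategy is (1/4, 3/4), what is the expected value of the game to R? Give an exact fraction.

Against (1/4, 3/4), each row's expected payoff is r1: -9/4; r2: 17/4; r3: -3; r4: 27/4.
Taking the (1/8, 1/4, 1/4, 3/8)-weighted average: (1/8)·(-9/4) + (1/4)·(17/4) + (1/4)·(-3) + (3/8)·(27/4) = 41/16.

41/16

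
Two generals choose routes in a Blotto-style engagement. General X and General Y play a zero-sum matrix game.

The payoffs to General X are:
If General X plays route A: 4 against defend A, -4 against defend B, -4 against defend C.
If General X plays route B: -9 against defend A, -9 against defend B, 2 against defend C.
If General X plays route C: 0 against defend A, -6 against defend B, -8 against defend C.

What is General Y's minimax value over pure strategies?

-4

The worst case (largest entry) in each column is defend A: 4, defend B: -4, defend C: 2.
The best (smallest) of these is -4.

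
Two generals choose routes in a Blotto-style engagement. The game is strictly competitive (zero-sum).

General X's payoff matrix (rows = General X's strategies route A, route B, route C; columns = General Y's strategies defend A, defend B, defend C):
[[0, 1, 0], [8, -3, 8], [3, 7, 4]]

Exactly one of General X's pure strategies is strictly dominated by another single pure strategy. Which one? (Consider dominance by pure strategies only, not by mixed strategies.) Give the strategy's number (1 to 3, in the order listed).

Compare route A with route C: 3 > 0, 7 > 1, 4 > 0.
So route C strictly dominates route A for General X; route A is strictly dominated.

1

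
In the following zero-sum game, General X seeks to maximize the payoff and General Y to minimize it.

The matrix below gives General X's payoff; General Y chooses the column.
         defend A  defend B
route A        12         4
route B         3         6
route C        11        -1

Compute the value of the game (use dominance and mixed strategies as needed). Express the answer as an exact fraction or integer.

Row route C is strictly dominated by row route A, so General X never plays it.
The remaining 2×2 game on (route A, route B) × (defend A, defend B) has no saddle point. Let General X play route A with probability p; indifference gives 12p + 3(1−p) = 4p + 6(1−p), so p = 3/11.
Similarly General Y's optimal q on defend A is 2/11, and the value is 12·(2/11) + (4)·(9/11) = 60/11.

60/11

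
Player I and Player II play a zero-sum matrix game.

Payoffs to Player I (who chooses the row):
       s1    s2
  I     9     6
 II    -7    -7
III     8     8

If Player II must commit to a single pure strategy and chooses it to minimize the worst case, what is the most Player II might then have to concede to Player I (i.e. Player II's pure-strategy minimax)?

8

The worst case (largest entry) in each column is s1: 9, s2: 8.
The best (smallest) of these is 8.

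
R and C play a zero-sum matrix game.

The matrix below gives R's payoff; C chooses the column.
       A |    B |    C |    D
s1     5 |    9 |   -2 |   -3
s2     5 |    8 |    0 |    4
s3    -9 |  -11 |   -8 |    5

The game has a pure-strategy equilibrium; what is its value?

0

Row minima: -3, 0, -11 → R's maximin is 0.
Column maxima: 5, 9, 0, 5 → C's minimax is 0.
They coincide at (s2, C), so the value is 0.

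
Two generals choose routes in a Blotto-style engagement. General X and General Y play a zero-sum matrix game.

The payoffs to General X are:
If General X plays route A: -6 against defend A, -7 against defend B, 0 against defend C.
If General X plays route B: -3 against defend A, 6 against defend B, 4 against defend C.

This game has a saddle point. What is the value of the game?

Row minima: -7, -3 → General X's maximin is -3.
Column maxima: -3, 6, 4 → General Y's minimax is -3.
They coincide at (route B, defend A), so the value is -3.

-3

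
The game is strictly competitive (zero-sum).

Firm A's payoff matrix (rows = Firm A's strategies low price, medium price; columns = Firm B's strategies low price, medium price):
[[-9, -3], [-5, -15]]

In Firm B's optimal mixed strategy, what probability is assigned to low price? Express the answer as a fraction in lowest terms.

Row minima are -9 and -15, so Firm A's maximin is -9; column maxima are -5 and -3, so Firm B's minimax is -5. These differ, so the equilibrium is in mixed strategies.
Let Firm B play low price with probability q. Firm A is indifferent when −9q − 3(1−q) = −5q − 15(1−q), giving q = 3/4.

3/4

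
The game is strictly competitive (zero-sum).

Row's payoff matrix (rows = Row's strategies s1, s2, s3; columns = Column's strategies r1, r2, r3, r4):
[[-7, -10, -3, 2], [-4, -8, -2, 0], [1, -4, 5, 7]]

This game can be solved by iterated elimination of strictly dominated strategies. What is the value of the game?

Column r1 is strictly dominated by r2 for Column (-10<-7, -8<-4, -4<1); eliminate r1.
Row s1 is strictly dominated by row s3 (-4>-10, 5>-3, 7>2); eliminate s1.
Column r4 is strictly dominated by r2 for Column (-8<0, -4<7); eliminate r4.
Column r3 is strictly dominated by r2 for Column (-8<-2, -4<5); eliminate r3.
Row s2 is strictly dominated by row s3 (-4>-8); eliminate s2.
Only (s3, r2) remains, with payoff -4.

-4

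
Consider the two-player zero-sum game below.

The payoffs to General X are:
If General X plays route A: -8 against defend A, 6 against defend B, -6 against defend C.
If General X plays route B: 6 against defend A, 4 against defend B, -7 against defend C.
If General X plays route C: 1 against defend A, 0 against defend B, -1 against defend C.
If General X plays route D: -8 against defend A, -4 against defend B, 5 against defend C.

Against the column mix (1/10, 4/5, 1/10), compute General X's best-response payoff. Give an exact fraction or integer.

17/5

route A: (-8)·(1/10) + (6)·(4/5) + (-6)·(1/10) = 17/5.
route B: (6)·(1/10) + (4)·(4/5) + (-7)·(1/10) = 31/10.
route C: (1)·(1/10) + (0)·(4/5) + (-1)·(1/10) = 0.
route D: (-8)·(1/10) + (-4)·(4/5) + (5)·(1/10) = -7/2.
The best pure response is route A with expected payoff 17/5.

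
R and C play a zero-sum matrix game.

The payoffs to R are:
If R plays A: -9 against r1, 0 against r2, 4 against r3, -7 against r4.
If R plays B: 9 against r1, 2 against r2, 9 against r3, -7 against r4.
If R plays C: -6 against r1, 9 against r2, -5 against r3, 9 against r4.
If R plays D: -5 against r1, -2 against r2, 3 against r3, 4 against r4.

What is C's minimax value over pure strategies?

9

The worst case (largest entry) in each column is r1: 9, r2: 9, r3: 9, r4: 9.
The best (smallest) of these is 9.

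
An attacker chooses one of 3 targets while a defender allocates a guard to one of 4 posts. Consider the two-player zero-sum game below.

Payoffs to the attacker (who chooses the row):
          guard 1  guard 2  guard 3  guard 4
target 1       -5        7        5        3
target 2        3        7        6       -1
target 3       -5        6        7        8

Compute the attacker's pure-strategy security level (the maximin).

The worst-case payoff for each row is target 1: -5, target 2: -1, target 3: -5.
The best of these is -1.

-1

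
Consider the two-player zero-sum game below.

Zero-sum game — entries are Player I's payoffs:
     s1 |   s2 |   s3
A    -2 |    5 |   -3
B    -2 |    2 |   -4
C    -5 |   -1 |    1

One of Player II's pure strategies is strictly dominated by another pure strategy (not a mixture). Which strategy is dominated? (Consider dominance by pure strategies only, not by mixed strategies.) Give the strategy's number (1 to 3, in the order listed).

Player II prefers columns that give Player I less. Compare s2 with s1: -2 < 5, -2 < 2, -5 < -1.
So s1 strictly dominates s2 for Player II; s2 is strictly dominated.

2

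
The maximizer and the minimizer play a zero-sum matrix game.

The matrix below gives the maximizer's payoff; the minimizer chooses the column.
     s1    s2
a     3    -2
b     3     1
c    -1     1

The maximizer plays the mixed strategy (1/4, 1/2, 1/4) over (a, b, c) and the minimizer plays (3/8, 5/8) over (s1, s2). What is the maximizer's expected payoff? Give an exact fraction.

29/32

Against (3/8, 5/8), each row's expected payoff is a: -1/8; b: 7/4; c: 1/4.
Taking the (1/4, 1/2, 1/4)-weighted average: (1/4)·(-1/8) + (1/2)·(7/4) + (1/4)·(1/4) = 29/32.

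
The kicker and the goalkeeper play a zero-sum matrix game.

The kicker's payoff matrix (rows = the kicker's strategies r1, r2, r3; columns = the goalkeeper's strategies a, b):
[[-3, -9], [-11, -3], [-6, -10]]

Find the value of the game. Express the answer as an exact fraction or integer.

-45/7

Row r3 is strictly dominated by row r1, so the kicker never plays it.
The remaining 2×2 game on (r1, r2) × (a, b) has no saddle point. Let the kicker play r1 with probability p; indifference gives −3p − 11(1−p) = −9p − 3(1−p), so p = 4/7.
Similarly the goalkeeper's optimal q on a is 3/7, and the value is -3·(3/7) + (-9)·(4/7) = -45/7.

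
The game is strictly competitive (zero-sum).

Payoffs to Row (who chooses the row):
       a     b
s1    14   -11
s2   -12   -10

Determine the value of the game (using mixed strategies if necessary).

Row minima are -11 and -12, so Row's maximin is -11; column maxima are 14 and -10, so Column's minimax is -10. These differ, so the equilibrium is in mixed strategies.
Let Row play s1 with probability p. Column is indifferent when 14p − 12(1−p) = −11p − 10(1−p), giving p = 2/27.
Let Column play a with probability q. Row is indifferent when 14q − 11(1−q) = −12q − 10(1−q), giving q = 1/27.
The value is 14·(1/27) + (-11)·(26/27) = -272/27.

-272/27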